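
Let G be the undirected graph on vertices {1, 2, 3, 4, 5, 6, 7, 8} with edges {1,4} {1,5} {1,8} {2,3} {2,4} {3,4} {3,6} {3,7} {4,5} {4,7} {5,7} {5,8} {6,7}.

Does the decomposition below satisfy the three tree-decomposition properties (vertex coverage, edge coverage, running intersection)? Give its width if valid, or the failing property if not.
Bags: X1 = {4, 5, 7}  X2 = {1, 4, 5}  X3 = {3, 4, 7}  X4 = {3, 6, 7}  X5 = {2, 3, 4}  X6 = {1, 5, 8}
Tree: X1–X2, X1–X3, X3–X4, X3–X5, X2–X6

Every vertex of G appears in some bag (union = {1, 2, 3, 4, 5, 6, 7, 8}); every edge is covered by a bag; and for each vertex v the set of bags containing v is connected in the bag tree. The decomposition is therefore valid. The largest bag has 3 vertices, so the width is 2.

Yes; width 2.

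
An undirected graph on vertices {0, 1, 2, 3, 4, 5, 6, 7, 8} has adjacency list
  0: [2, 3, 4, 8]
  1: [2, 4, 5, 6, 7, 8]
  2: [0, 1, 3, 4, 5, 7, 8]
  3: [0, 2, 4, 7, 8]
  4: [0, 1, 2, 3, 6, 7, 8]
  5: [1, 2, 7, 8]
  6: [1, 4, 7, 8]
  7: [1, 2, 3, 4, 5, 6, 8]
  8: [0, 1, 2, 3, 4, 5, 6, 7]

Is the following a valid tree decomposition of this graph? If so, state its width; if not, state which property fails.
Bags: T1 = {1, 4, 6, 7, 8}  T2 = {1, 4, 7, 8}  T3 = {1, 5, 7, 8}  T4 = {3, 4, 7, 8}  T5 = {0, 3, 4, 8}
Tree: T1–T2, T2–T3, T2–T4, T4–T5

No — vertex 2 appears in no bag.

A tree decomposition must satisfy three properties: every vertex lies in some bag; for every edge, both endpoints lie together in some bag; and for every vertex, the bags containing it form a connected subtree. Here vertex 2 appears in no bag, so the decomposition is invalid.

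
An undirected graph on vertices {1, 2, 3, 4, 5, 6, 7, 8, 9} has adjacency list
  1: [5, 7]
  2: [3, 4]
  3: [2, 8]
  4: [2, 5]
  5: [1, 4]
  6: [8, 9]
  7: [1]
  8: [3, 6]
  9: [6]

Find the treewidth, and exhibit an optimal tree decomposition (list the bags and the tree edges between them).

The largest bag has 2 vertices, giving width 1; this decomposition certifies tw(G) ≤ 1. Since G has at least one edge (e.g. 9–6), it is not an edgeless graph, so tw(G) ≥ 1. Combining the bounds, tw(G) = 1.

Treewidth 1.
One optimal decomposition is:
Bags: B1 = {6, 9}  B2 = {6, 8}  B3 = {3, 8}  B4 = {2, 3}  B5 = {2, 4}  B6 = {4, 5}  B7 = {1, 5}  B8 = {1, 7}
Tree: B1–B2, B2–B3, B3–B4, B4–B5, B5–B6, B6–B7, B7–B8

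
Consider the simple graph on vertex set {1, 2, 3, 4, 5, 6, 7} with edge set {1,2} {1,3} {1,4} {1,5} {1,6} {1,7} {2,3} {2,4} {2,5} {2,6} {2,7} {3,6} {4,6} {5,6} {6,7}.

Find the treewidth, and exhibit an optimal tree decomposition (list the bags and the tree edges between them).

Each bag holds 4 vertices, so the decomposition has width 3, which upper-bounds the treewidth. For the lower bound, the 4 vertices {1, 2, 3, 6} are pairwise adjacent, and any tree decomposition puts a clique entirely inside one bag — forcing width ≥ 3. Therefore the treewidth is 3.

Treewidth 3.
Bags: B1 = {1, 2, 4, 6}  B2 = {1, 2, 6, 7}  B3 = {1, 2, 5, 6}  B4 = {1, 2, 3, 6}
Tree: B1–B2, B2–B3, B1–B4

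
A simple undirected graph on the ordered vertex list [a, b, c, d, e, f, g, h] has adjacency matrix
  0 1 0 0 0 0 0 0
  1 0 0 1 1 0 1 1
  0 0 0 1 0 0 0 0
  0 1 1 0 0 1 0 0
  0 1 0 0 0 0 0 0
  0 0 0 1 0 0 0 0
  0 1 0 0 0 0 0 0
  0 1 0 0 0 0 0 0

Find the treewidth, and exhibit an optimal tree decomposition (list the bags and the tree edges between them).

Each bag holds 2 vertices, so the decomposition has width 1, which upper-bounds the treewidth. Any graph with an edge has treewidth ≥ 1, and G has the edge b–d. Hence tw(G) = 1 exactly.

Treewidth 1.
One optimal decomposition is:
Bags: B1 = {b, d}  B2 = {b, e}  B3 = {b, h}  B4 = {a, b}  B5 = {b, g}  B6 = {c, d}  B7 = {d, f}
Tree: B1–B2, B2–B3, B2–B4, B1–B5, B1–B6, B6–B7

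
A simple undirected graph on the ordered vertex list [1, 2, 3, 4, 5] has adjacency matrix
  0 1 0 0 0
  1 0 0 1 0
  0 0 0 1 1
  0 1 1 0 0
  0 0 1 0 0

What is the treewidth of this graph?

1

A width-1 tree decomposition is:
Bags: B1 = {3, 5}  B2 = {3, 4}  B3 = {2, 4}  B4 = {1, 2}
Tree: B1–B2, B2–B3, B3–B4
The largest bag has 2 vertices, giving width 1; this decomposition certifies tw(G) ≤ 1. G has an edge, so its treewidth is at least 1. Hence tw(G) = 1 exactly.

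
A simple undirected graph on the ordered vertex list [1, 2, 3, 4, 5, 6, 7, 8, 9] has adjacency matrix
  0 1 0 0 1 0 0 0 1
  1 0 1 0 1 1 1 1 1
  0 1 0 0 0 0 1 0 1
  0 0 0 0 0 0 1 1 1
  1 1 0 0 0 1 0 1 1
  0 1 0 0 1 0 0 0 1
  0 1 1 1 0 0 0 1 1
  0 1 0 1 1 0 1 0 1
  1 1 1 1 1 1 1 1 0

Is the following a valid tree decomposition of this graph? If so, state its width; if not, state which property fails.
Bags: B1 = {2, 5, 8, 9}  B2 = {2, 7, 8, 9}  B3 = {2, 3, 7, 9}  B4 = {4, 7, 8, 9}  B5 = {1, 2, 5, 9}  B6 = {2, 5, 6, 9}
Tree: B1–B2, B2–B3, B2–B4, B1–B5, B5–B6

Yes; width 3.

Every vertex of G appears in some bag (union = {1, 2, 3, 4, 5, 6, 7, 8, 9}); every edge is covered by a bag; and for each vertex v the set of bags containing v is connected in the bag tree. The decomposition is therefore valid. The largest bag has 4 vertices, so the width is 3.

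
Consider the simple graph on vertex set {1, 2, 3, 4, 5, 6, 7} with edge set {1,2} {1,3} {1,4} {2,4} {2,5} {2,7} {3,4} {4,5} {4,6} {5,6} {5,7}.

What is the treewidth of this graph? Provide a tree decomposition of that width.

Treewidth 2.
One such decomposition:
Bags: B1 = {2, 5, 7}  B2 = {2, 4, 5}  B3 = {1, 2, 4}  B4 = {4, 5, 6}  B5 = {1, 3, 4}
Tree: B1–B2, B2–B3, B2–B4, B3–B5

Every bag has size at most 3, so the width is 3 − 1 = 2 and tw(G) ≤ 2. For the lower bound, the 3 vertices {1, 2, 4} are pairwise adjacent, and any tree decomposition puts a clique entirely inside one bag — forcing width ≥ 2. The upper and lower bounds meet at 2, so that is the treewidth.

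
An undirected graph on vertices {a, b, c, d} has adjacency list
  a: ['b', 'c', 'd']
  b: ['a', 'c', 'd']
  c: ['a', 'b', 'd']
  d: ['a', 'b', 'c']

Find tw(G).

3

A width-3 tree decomposition is:
Bags: B1 = {a, b, c, d}
Tree: (single bag)
With just one bag of size 4, the width is 4 − 1 = 3, so tw(G) ≤ 3. For the lower bound, the 4 vertices {a, b, c, d} are pairwise adjacent, and any tree decomposition puts a clique entirely inside one bag — forcing width ≥ 3. Therefore the treewidth is 3.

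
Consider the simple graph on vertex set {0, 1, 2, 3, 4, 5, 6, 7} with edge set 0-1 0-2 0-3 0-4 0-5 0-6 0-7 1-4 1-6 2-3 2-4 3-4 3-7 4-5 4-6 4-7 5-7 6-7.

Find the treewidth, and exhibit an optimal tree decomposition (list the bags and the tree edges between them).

Treewidth 3.
Bags: B1 = {0, 3, 4, 7}  B2 = {0, 4, 6, 7}  B3 = {0, 1, 4, 6}  B4 = {0, 2, 3, 4}  B5 = {0, 4, 5, 7}
Tree: B1–B2, B2–B3, B1–B4, B2–B5

The largest bag has 4 vertices, giving width 3; this decomposition certifies tw(G) ≤ 3. For the lower bound, the 4 vertices {0, 1, 4, 6} are pairwise adjacent, and any tree decomposition puts a clique entirely inside one bag — forcing width ≥ 3. The upper and lower bounds meet at 3, so that is the treewidth.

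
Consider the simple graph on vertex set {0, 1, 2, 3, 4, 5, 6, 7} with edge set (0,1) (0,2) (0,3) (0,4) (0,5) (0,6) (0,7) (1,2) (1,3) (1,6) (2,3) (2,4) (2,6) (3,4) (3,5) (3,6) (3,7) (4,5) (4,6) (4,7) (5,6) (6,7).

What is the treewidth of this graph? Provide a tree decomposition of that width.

Treewidth 4.
One such decomposition:
Bags: B1 = {0, 3, 4, 5, 6}  B2 = {0, 2, 3, 4, 6}  B3 = {0, 1, 2, 3, 6}  B4 = {0, 3, 4, 6, 7}
Tree: B1–B2, B2–B3, B1–B4

The largest bag has 5 vertices, giving width 4; this decomposition certifies tw(G) ≤ 4. On the other hand G contains the 5-clique {0, 1, 2, 3, 6}. A clique must lie in a single bag of any decomposition, so no decomposition can have width below 4. Hence tw(G) = 4 exactly.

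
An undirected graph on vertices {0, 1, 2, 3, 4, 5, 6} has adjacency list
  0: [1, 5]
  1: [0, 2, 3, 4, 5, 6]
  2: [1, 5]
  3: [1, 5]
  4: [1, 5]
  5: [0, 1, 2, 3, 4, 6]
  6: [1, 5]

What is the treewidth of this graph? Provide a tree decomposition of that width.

The largest bag has 3 vertices, giving width 2; this decomposition certifies tw(G) ≤ 2. On the other hand G contains the 3-clique {0, 1, 5}. A clique must lie in a single bag of any decomposition, so no decomposition can have width below 2. The upper and lower bounds meet at 2, so that is the treewidth.

Treewidth 2.
One such decomposition:
Bags: B1 = {1, 5, 6}  B2 = {1, 4, 5}  B3 = {1, 3, 5}  B4 = {1, 2, 5}  B5 = {0, 1, 5}
Tree: B1–B2, B2–B3, B2–B4, B3–B5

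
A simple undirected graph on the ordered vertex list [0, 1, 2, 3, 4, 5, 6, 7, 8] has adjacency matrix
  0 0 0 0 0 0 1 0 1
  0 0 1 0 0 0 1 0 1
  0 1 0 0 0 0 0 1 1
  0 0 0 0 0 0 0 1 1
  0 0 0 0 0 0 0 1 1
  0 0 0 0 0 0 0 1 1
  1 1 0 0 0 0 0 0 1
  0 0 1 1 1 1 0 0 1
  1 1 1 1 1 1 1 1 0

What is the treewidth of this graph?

2

A width-2 tree decomposition is:
Bags: B1 = {1, 2, 8}  B2 = {2, 7, 8}  B3 = {1, 6, 8}  B4 = {3, 7, 8}  B5 = {0, 6, 8}  B6 = {5, 7, 8}  B7 = {4, 7, 8}
Tree: B1–B2, B1–B3, B2–B4, B3–B5, B2–B6, B2–B7
The largest bag has 3 vertices, giving width 2; this decomposition certifies tw(G) ≤ 2. Conversely, {0, 6, 8} is a clique of size 3, and the vertices of any clique must share a bag in every tree decomposition; so some bag has ≥ 3 vertices and tw(G) ≥ 2. Hence tw(G) = 2 exactly.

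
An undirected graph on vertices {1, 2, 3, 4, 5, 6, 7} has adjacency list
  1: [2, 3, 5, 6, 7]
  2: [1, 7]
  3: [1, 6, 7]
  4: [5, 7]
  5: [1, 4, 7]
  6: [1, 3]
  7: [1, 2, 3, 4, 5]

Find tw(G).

2

A width-2 tree decomposition is:
Bags: B1 = {1, 3, 7}  B2 = {1, 5, 7}  B3 = {1, 2, 7}  B4 = {4, 5, 7}  B5 = {1, 3, 6}
Tree: B1–B2, B2–B3, B2–B4, B1–B5
Each bag holds 3 vertices, so the decomposition has width 2, which upper-bounds the treewidth. Conversely, {1, 3, 6} is a clique of size 3, and the vertices of any clique must share a bag in every tree decomposition; so some bag has ≥ 3 vertices and tw(G) ≥ 2. The upper and lower bounds meet at 2, so that is the treewidth.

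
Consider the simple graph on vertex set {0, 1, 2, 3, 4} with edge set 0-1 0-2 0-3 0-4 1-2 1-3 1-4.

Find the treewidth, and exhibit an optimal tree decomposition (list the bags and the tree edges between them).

Treewidth 2.
One such decomposition:
Bags: B1 = {0, 1, 4}  B2 = {0, 1, 2}  B3 = {0, 1, 3}
Tree: B1–B2, B1–B3

Each bag holds 3 vertices, so the decomposition has width 2, which upper-bounds the treewidth. On the other hand G contains the 3-clique {0, 1, 2}. A clique must lie in a single bag of any decomposition, so no decomposition can have width below 2. Therefore the treewidth is 2.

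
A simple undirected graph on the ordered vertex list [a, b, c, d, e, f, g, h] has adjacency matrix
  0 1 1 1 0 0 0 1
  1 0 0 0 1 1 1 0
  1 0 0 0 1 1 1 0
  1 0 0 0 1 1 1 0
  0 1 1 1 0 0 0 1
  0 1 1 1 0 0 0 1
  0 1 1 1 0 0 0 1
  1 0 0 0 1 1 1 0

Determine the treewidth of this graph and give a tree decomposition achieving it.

Treewidth 4.
Bags: B1 = {a, b, e, f, g}  B2 = {a, c, e, f, g}  B3 = {a, d, e, f, g}  B4 = {a, e, f, g, h}
Tree: B1–B2, B2–B3, B3–B4

Each bag holds 5 vertices, so the decomposition has width 4, which upper-bounds the treewidth. For the lower bound: the 5 vertex sets {b,f}, {c,e}, {d,g}, {a}, {h} are disjoint, each induces a connected subgraph, and every pair is joined by at least one edge of G. Contracting each set to a single vertex therefore yields K_{5} as a minor, and since treewidth is minor-monotone, tw(G) ≥ tw(K_{5}) = 4. Therefore the treewidth is 4.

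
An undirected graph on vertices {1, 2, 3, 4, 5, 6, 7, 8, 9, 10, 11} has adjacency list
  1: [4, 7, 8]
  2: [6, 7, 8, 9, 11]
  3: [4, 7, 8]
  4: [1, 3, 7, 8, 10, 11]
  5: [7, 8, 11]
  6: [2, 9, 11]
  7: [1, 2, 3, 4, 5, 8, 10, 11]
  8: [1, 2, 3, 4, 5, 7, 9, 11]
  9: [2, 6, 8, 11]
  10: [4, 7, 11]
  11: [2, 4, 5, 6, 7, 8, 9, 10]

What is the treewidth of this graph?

A width-3 tree decomposition is:
Bags: B1 = {2, 7, 8, 11}  B2 = {5, 7, 8, 11}  B3 = {4, 7, 8, 11}  B4 = {2, 8, 9, 11}  B5 = {1, 4, 7, 8}  B6 = {4, 7, 10, 11}  B7 = {3, 4, 7, 8}  B8 = {2, 6, 9, 11}
Tree: B1–B2, B1–B3, B1–B4, B3–B5, B3–B6, B5–B7, B4–B8
The largest bag has 4 vertices, giving width 3; this decomposition certifies tw(G) ≤ 3. For the lower bound, the 4 vertices {2, 8, 9, 11} are pairwise adjacent, and any tree decomposition puts a clique entirely inside one bag — forcing width ≥ 3. Combining the bounds, tw(G) = 3.

3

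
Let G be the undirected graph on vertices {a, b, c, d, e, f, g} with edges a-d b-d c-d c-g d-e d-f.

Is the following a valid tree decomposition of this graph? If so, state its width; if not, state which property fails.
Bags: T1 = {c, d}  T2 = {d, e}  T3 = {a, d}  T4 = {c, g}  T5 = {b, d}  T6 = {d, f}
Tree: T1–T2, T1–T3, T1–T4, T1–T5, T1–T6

Yes; width 1.

Every vertex of G appears in some bag (union = {a, b, c, d, e, f, g}); every edge is covered by a bag; and for each vertex v the set of bags containing v is connected in the bag tree. The decomposition is therefore valid. The largest bag has 2 vertices, so the width is 1.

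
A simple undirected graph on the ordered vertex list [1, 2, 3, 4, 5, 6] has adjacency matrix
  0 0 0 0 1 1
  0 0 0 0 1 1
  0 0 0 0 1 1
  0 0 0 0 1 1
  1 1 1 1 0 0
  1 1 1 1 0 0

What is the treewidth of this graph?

A width-2 tree decomposition is:
Bags: B1 = {4, 5, 6}  B2 = {2, 5, 6}  B3 = {3, 5, 6}  B4 = {1, 5, 6}
Tree: B1–B2, B2–B3, B3–B4
Each bag holds 3 vertices, so the decomposition has width 2, which upper-bounds the treewidth. For the lower bound, G contains the cycle 6–4–5–2–6, so G is not a forest; only forests have treewidth ≤ 1, hence tw(G) ≥ 2. The upper and lower bounds meet at 2, so that is the treewidth.

2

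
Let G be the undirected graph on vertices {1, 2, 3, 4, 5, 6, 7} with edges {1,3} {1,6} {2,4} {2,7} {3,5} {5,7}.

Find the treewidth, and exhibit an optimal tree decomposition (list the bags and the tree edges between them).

Treewidth 1.
One optimal decomposition is:
Bags: B1 = {2, 4}  B2 = {2, 7}  B3 = {5, 7}  B4 = {3, 5}  B5 = {1, 3}  B6 = {1, 6}
Tree: B1–B2, B2–B3, B3–B4, B4–B5, B5–B6

The largest bag has 2 vertices, giving width 1; this decomposition certifies tw(G) ≤ 1. Since G has at least one edge (e.g. 4–2), it is not an edgeless graph, so tw(G) ≥ 1. Hence tw(G) = 1 exactly.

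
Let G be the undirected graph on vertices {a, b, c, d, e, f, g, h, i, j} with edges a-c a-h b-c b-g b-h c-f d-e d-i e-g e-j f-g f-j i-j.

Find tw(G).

2

A width-2 tree decomposition is:
Bags: B1 = {d, e, i}  B2 = {e, i, j}  B3 = {e, g, j}  B4 = {f, g, j}  B5 = {b, f, g}  B6 = {b, c, f}  B7 = {b, c, h}  B8 = {a, c, h}
Tree: B1–B2, B2–B3, B3–B4, B4–B5, B5–B6, B6–B7, B7–B8
Every bag has size at most 3, so the width is 3 − 1 = 2 and tw(G) ≤ 2. The edges d–i–j–e–d form a cycle, so G is not a tree and its treewidth is at least 2. Therefore the treewidth is 2.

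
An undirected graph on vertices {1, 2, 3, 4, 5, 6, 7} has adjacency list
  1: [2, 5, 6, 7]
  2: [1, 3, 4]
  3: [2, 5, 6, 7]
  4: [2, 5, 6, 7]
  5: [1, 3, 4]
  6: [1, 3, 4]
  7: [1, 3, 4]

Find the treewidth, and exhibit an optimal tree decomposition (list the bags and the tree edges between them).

Every bag has size at most 4, so the width is 4 − 1 = 3 and tw(G) ≤ 3. For the lower bound: the 4 vertex sets {3,7}, {1,5}, {4}, {2} are disjoint, each induces a connected subgraph, and every pair is joined by at least one edge of G. Contracting each set to a single vertex therefore yields K_{4} as a minor, and since treewidth is minor-monotone, tw(G) ≥ tw(K_{4}) = 3. Therefore the treewidth is 3.

Treewidth 3.
One optimal decomposition is:
Bags: B1 = {1, 3, 4, 7}  B2 = {1, 3, 4, 5}  B3 = {1, 2, 3, 4}  B4 = {1, 3, 4, 6}
Tree: B1–B2, B2–B3, B3–B4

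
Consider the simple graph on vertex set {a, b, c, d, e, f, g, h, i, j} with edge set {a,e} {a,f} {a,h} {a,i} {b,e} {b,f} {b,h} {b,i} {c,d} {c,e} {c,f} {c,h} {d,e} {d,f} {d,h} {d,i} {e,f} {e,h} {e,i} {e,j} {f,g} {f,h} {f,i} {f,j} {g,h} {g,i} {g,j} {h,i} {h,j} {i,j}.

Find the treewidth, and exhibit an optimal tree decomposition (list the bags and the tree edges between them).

The largest bag has 5 vertices, giving width 4; this decomposition certifies tw(G) ≤ 4. For the lower bound, the 5 vertices {c, d, e, f, h} are pairwise adjacent, and any tree decomposition puts a clique entirely inside one bag — forcing width ≥ 4. Therefore the treewidth is 4.

Treewidth 4.
One optimal decomposition is:
Bags: B1 = {a, e, f, h, i}  B2 = {b, e, f, h, i}  B3 = {e, f, h, i, j}  B4 = {f, g, h, i, j}  B5 = {d, e, f, h, i}  B6 = {c, d, e, f, h}
Tree: B1–B2, B1–B3, B3–B4, B3–B5, B5–B6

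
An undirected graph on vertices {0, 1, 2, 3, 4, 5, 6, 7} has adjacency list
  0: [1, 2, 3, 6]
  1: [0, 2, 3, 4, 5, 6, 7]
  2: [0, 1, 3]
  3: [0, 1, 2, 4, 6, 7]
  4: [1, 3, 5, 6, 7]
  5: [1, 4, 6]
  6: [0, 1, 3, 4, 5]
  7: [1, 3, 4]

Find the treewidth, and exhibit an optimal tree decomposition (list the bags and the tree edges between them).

The largest bag has 4 vertices, giving width 3; this decomposition certifies tw(G) ≤ 3. On the other hand G contains the 4-clique {0, 1, 2, 3}. A clique must lie in a single bag of any decomposition, so no decomposition can have width below 3. The upper and lower bounds meet at 3, so that is the treewidth.

Treewidth 3.
One such decomposition:
Bags: B1 = {1, 3, 4, 7}  B2 = {1, 3, 4, 6}  B3 = {1, 4, 5, 6}  B4 = {0, 1, 3, 6}  B5 = {0, 1, 2, 3}
Tree: B1–B2, B2–B3, B2–B4, B4–B5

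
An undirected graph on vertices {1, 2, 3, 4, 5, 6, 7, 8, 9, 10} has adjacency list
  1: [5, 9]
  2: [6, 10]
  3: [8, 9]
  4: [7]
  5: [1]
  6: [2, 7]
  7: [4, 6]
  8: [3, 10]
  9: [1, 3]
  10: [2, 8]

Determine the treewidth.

A width-1 tree decomposition is:
Bags: B1 = {4, 7}  B2 = {6, 7}  B3 = {2, 6}  B4 = {2, 10}  B5 = {8, 10}  B6 = {3, 8}  B7 = {3, 9}  B8 = {1, 9}  B9 = {1, 5}
Tree: B1–B2, B2–B3, B3–B4, B4–B5, B5–B6, B6–B7, B7–B8, B8–B9
The largest bag has 2 vertices, giving width 1; this decomposition certifies tw(G) ≤ 1. Any graph with an edge has treewidth ≥ 1, and G has the edge 4–7. The upper and lower bounds meet at 1, so that is the treewidth.

1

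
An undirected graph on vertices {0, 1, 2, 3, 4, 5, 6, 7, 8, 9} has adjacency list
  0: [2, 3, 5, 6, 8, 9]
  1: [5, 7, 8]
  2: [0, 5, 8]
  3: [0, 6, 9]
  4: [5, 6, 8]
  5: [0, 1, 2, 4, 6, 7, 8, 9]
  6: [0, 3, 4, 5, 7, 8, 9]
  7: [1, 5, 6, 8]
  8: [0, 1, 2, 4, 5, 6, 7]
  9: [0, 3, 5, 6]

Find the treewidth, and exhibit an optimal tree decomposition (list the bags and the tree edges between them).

Treewidth 3.
Bags: B1 = {0, 5, 6, 8}  B2 = {0, 2, 5, 8}  B3 = {5, 6, 7, 8}  B4 = {1, 5, 7, 8}  B5 = {0, 5, 6, 9}  B6 = {4, 5, 6, 8}  B7 = {0, 3, 6, 9}
Tree: B1–B2, B1–B3, B3–B4, B1–B5, B3–B6, B5–B7

Each bag holds 4 vertices, so the decomposition has width 3, which upper-bounds the treewidth. On the other hand G contains the 4-clique {0, 3, 6, 9}. A clique must lie in a single bag of any decomposition, so no decomposition can have width below 3. Combining the bounds, tw(G) = 3.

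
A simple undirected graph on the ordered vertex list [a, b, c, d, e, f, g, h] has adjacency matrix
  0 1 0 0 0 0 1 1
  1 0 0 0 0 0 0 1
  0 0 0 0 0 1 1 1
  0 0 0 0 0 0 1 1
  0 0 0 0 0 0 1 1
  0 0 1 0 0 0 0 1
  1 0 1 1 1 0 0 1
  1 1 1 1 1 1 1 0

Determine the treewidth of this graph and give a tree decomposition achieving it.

Treewidth 2.
One optimal decomposition is:
Bags: B1 = {c, g, h}  B2 = {d, g, h}  B3 = {e, g, h}  B4 = {a, g, h}  B5 = {c, f, h}  B6 = {a, b, h}
Tree: B1–B2, B2–B3, B3–B4, B1–B5, B4–B6

The largest bag has 3 vertices, giving width 2; this decomposition certifies tw(G) ≤ 2. On the other hand G contains the 3-clique {d, g, h}. A clique must lie in a single bag of any decomposition, so no decomposition can have width below 2. Hence tw(G) = 2 exactly.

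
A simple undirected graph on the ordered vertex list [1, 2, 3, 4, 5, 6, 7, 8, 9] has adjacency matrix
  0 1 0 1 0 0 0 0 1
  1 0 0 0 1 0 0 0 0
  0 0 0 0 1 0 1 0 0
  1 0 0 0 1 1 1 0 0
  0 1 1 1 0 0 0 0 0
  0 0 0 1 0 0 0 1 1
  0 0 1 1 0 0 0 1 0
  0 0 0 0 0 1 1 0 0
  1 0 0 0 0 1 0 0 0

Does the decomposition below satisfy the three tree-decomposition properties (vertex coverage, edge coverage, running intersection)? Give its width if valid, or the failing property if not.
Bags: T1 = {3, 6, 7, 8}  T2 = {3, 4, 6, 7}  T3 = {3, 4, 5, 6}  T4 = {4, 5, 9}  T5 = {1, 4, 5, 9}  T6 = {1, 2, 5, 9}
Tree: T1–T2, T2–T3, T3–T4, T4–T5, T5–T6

A tree decomposition must satisfy three properties: every vertex lies in some bag; for every edge, both endpoints lie together in some bag; and for every vertex, the bags containing it form a connected subtree. Here edge (6,9) lies in no bag, so the decomposition is invalid.

No — edge (6,9) lies in no bag.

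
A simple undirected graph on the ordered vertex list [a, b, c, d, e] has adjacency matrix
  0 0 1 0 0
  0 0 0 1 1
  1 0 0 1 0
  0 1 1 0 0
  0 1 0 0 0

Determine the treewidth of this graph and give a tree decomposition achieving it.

Treewidth 1.
One optimal decomposition is:
Bags: B1 = {a, c}  B2 = {c, d}  B3 = {b, d}  B4 = {b, e}
Tree: B1–B2, B2–B3, B3–B4

Each bag holds 2 vertices, so the decomposition has width 1, which upper-bounds the treewidth. G has an edge, so its treewidth is at least 1. Hence tw(G) = 1 exactly.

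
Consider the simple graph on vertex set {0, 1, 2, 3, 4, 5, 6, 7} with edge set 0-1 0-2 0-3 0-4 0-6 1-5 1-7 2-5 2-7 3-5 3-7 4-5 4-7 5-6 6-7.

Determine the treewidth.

3

A width-3 tree decomposition is:
Bags: B1 = {0, 3, 5, 7}  B2 = {0, 5, 6, 7}  B3 = {0, 2, 5, 7}  B4 = {0, 4, 5, 7}  B5 = {0, 1, 5, 7}
Tree: B1–B2, B2–B3, B3–B4, B4–B5
Every bag has size at most 4, so the width is 4 − 1 = 3 and tw(G) ≤ 3. For the lower bound: the 4 vertex sets {3,7}, {5,6}, {0}, {2} are disjoint, each induces a connected subgraph, and every pair is joined by at least one edge of G. Contracting each set to a single vertex therefore yields K_{4} as a minor, and since treewidth is minor-monotone, tw(G) ≥ tw(K_{4}) = 3. The upper and lower bounds meet at 3, so that is the treewidth.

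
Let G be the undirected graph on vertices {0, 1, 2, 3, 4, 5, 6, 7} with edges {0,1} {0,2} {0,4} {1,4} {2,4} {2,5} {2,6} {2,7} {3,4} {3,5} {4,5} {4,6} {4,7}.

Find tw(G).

2

A width-2 tree decomposition is:
Bags: B1 = {2, 4, 5}  B2 = {3, 4, 5}  B3 = {2, 4, 7}  B4 = {2, 4, 6}  B5 = {0, 2, 4}  B6 = {0, 1, 4}
Tree: B1–B2, B1–B3, B3–B4, B3–B5, B5–B6
The largest bag has 3 vertices, giving width 2; this decomposition certifies tw(G) ≤ 2. For the lower bound, the 3 vertices {0, 1, 4} are pairwise adjacent, and any tree decomposition puts a clique entirely inside one bag — forcing width ≥ 2. Hence tw(G) = 2 exactly.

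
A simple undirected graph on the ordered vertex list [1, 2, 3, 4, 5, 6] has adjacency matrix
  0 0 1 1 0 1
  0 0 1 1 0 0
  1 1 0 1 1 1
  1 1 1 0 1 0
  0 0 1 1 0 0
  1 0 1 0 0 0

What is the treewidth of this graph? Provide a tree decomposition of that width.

Every bag has size at most 3, so the width is 3 − 1 = 2 and tw(G) ≤ 2. On the other hand G contains the 3-clique {1, 3, 4}. A clique must lie in a single bag of any decomposition, so no decomposition can have width below 2. Combining the bounds, tw(G) = 2.

Treewidth 2.
One such decomposition:
Bags: B1 = {1, 3, 4}  B2 = {1, 3, 6}  B3 = {2, 3, 4}  B4 = {3, 4, 5}
Tree: B1–B2, B1–B3, B1–B4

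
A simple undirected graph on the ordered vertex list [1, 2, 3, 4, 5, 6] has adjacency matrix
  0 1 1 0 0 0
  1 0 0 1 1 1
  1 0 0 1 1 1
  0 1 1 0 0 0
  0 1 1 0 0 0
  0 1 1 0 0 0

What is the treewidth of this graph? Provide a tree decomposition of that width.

Treewidth 2.
Bags: B1 = {2, 3, 5}  B2 = {1, 2, 3}  B3 = {2, 3, 4}  B4 = {2, 3, 6}
Tree: B1–B2, B2–B3, B3–B4

Each bag holds 3 vertices, so the decomposition has width 2, which upper-bounds the treewidth. For the lower bound, G contains the cycle 5–2–1–3–5, so G is not a forest; only forests have treewidth ≤ 1, hence tw(G) ≥ 2. Therefore the treewidth is 2.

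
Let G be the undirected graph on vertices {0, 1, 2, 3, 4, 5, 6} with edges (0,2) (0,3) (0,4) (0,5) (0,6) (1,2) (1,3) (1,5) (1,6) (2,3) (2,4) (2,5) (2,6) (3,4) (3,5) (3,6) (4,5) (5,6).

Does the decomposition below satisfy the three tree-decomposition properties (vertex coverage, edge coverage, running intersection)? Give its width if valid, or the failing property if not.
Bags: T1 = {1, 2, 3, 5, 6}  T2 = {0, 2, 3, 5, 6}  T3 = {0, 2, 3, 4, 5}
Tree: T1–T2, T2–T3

Vertex coverage: the bags together contain {0, 1, 2, 3, 4, 5, 6}, the full vertex set. Edge coverage: each edge of G has both endpoints in at least one bag. Running intersection: for every vertex, the bags containing it form a connected subtree. All three properties hold, so this is a valid tree decomposition of width max|bag| − 1 = 4, and hence tw(G) ≤ 4.

Yes; width 4.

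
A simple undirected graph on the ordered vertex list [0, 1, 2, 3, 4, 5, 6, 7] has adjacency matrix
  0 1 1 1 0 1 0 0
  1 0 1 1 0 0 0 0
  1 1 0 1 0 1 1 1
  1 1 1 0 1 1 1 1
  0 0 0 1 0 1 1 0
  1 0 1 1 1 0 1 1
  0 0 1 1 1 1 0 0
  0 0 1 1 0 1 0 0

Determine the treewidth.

3

A width-3 tree decomposition is:
Bags: B1 = {2, 3, 5, 6}  B2 = {2, 3, 5, 7}  B3 = {0, 2, 3, 5}  B4 = {0, 1, 2, 3}  B5 = {3, 4, 5, 6}
Tree: B1–B2, B2–B3, B3–B4, B1–B5
The largest bag has 4 vertices, giving width 3; this decomposition certifies tw(G) ≤ 3. Conversely, {0, 1, 2, 3} is a clique of size 4, and the vertices of any clique must share a bag in every tree decomposition; so some bag has ≥ 4 vertices and tw(G) ≥ 3. The upper and lower bounds meet at 3, so that is the treewidth.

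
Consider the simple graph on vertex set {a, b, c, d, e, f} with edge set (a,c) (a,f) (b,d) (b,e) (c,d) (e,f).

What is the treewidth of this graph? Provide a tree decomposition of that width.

Each bag holds 3 vertices, so the decomposition has width 2, which upper-bounds the treewidth. For the lower bound, G contains the cycle c–a–f–e–b–d–c, so G is not a forest; only forests have treewidth ≤ 1, hence tw(G) ≥ 2. Therefore the treewidth is 2.

Treewidth 2.
Bags: B1 = {a, c, f}  B2 = {c, e, f}  B3 = {b, c, e}  B4 = {b, c, d}
Tree: B1–B2, B2–B3, B3–B4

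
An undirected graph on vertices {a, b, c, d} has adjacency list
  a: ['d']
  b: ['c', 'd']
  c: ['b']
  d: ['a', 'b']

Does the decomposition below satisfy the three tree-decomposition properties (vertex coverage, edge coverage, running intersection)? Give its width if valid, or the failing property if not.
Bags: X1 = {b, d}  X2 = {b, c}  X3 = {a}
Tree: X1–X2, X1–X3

A tree decomposition must satisfy three properties: every vertex lies in some bag; for every edge, both endpoints lie together in some bag; and for every vertex, the bags containing it form a connected subtree. Here edge (d,a) lies in no bag, so the decomposition is invalid.

No — edge (d,a) lies in no bag.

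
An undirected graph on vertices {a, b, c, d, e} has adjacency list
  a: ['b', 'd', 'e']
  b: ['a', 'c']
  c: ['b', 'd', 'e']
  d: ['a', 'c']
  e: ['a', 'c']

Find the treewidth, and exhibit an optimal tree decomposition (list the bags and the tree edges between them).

Treewidth 2.
One optimal decomposition is:
Bags: B1 = {a, b, c}  B2 = {a, c, d}  B3 = {a, c, e}
Tree: B1–B2, B2–B3

The largest bag has 3 vertices, giving width 2; this decomposition certifies tw(G) ≤ 2. Since b–c–d–a–b is a cycle in G, G is not acyclic. Forests are exactly the graphs of treewidth ≤ 1, so tw(G) ≥ 2. Hence tw(G) = 2 exactly.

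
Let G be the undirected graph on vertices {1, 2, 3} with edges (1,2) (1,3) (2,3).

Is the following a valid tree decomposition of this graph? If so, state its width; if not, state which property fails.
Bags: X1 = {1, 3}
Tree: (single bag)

No — vertex 2 appears in no bag.

A tree decomposition must satisfy three properties: every vertex lies in some bag; for every edge, both endpoints lie together in some bag; and for every vertex, the bags containing it form a connected subtree. Here vertex 2 appears in no bag, so the decomposition is invalid.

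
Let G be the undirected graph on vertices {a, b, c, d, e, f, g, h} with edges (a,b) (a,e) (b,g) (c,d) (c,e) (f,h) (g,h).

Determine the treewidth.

1

A width-1 tree decomposition is:
Bags: B1 = {f, h}  B2 = {g, h}  B3 = {b, g}  B4 = {a, b}  B5 = {a, e}  B6 = {c, e}  B7 = {c, d}
Tree: B1–B2, B2–B3, B3–B4, B4–B5, B5–B6, B6–B7
Every bag has size at most 2, so the width is 2 − 1 = 1 and tw(G) ≤ 1. G has an edge, so its treewidth is at least 1. Hence tw(G) = 1 exactly.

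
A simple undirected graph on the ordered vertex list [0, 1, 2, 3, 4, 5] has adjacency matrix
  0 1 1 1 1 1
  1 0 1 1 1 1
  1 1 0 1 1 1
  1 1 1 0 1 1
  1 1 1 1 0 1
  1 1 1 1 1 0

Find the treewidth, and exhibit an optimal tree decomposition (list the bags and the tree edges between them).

Treewidth 5.
One such decomposition:
Bags: B1 = {0, 1, 2, 3, 4, 5}
Tree: (single bag)

With just one bag of size 6, the width is 6 − 1 = 5, so tw(G) ≤ 5. Conversely, {0, 1, 2, 3, 4, 5} is a clique of size 6, and the vertices of any clique must share a bag in every tree decomposition; so some bag has ≥ 6 vertices and tw(G) ≥ 5. Combining the bounds, tw(G) = 5.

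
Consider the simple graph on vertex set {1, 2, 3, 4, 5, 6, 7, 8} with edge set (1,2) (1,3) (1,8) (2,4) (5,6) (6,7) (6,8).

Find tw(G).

A width-1 tree decomposition is:
Bags: B1 = {6, 8}  B2 = {1, 8}  B3 = {1, 2}  B4 = {1, 3}  B5 = {6, 7}  B6 = {5, 6}  B7 = {2, 4}
Tree: B1–B2, B2–B3, B3–B4, B1–B5, B5–B6, B3–B7
Every bag has size at most 2, so the width is 2 − 1 = 1 and tw(G) ≤ 1. G has an edge, so its treewidth is at least 1. Combining the bounds, tw(G) = 1.

1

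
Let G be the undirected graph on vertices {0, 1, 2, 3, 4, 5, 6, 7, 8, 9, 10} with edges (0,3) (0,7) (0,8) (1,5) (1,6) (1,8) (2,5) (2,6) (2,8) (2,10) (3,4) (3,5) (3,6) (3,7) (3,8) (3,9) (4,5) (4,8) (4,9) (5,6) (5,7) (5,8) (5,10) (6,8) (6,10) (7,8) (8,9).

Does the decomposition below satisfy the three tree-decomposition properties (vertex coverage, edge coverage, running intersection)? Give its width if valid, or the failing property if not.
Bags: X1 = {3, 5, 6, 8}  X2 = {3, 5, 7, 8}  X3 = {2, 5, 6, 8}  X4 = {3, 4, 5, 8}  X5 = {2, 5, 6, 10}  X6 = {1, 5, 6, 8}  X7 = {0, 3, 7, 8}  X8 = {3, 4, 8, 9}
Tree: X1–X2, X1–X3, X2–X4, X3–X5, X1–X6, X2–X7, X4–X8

Yes; width 3.

Checking the three conditions: (i) the bags cover all of {0, 1, 2, 3, 4, 5, 6, 7, 8, 9, 10}; (ii) for each edge, some bag contains both endpoints; (iii) the bags containing any fixed vertex form a subtree. All hold, so the decomposition is valid with width 4 − 1 = 3.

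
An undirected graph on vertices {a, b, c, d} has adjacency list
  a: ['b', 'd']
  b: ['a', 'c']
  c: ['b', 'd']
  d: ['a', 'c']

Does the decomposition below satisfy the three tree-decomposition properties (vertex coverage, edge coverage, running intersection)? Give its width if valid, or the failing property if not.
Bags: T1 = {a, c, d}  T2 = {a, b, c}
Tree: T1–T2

Vertex coverage: the bags together contain {a, b, c, d}, the full vertex set. Edge coverage: each edge of G has both endpoints in at least one bag. Running intersection: for every vertex, the bags containing it form a connected subtree. All three properties hold, so this is a valid tree decomposition of width max|bag| − 1 = 2, and hence tw(G) ≤ 2.

Yes; width 2.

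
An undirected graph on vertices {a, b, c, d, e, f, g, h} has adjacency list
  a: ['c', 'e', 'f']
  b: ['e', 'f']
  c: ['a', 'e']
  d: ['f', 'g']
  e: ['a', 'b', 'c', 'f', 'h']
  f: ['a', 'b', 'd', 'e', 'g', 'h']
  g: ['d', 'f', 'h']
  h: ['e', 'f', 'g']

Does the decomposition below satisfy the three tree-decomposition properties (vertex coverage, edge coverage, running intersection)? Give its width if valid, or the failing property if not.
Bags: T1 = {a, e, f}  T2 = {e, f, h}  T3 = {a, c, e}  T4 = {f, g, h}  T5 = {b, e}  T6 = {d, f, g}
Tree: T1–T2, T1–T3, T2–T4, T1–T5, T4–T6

A tree decomposition must satisfy three properties: every vertex lies in some bag; for every edge, both endpoints lie together in some bag; and for every vertex, the bags containing it form a connected subtree. Here edge (f,b) lies in no bag, so the decomposition is invalid.

No — edge (f,b) lies in no bag.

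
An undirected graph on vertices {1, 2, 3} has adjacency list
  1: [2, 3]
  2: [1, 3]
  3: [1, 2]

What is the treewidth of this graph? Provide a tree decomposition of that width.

Treewidth 2.
Bags: B1 = {1, 2, 3}
Tree: (single bag)

A single bag containing all 3 vertices is trivially a valid decomposition of width 2. Conversely, {1, 2, 3} is a clique of size 3, and the vertices of any clique must share a bag in every tree decomposition; so some bag has ≥ 3 vertices and tw(G) ≥ 2. Hence tw(G) = 2 exactly.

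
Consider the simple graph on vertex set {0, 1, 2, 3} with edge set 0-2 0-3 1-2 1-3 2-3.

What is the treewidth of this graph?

A width-2 tree decomposition is:
Bags: B1 = {0, 2, 3}  B2 = {1, 2, 3}
Tree: B1–B2
Each bag holds 3 vertices, so the decomposition has width 2, which upper-bounds the treewidth. For the lower bound, the 3 vertices {0, 2, 3} are pairwise adjacent, and any tree decomposition puts a clique entirely inside one bag — forcing width ≥ 2. Hence tw(G) = 2 exactly.

2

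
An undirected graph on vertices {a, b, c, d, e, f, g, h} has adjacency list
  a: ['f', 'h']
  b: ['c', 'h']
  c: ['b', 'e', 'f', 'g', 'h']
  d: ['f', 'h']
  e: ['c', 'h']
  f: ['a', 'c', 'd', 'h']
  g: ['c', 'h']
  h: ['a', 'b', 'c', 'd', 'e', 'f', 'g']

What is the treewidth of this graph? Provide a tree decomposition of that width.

The largest bag has 3 vertices, giving width 2; this decomposition certifies tw(G) ≤ 2. For the lower bound, the 3 vertices {d, f, h} are pairwise adjacent, and any tree decomposition puts a clique entirely inside one bag — forcing width ≥ 2. The upper and lower bounds meet at 2, so that is the treewidth.

Treewidth 2.
One optimal decomposition is:
Bags: B1 = {c, g, h}  B2 = {c, f, h}  B3 = {a, f, h}  B4 = {b, c, h}  B5 = {c, e, h}  B6 = {d, f, h}
Tree: B1–B2, B2–B3, B1–B4, B1–B5, B3–B6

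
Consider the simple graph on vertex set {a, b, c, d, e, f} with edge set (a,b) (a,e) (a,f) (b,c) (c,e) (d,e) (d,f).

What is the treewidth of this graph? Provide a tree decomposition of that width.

Treewidth 2.
One such decomposition:
Bags: B1 = {a, d, f}  B2 = {a, d, e}  B3 = {a, b, e}  B4 = {b, c, e}
Tree: B1–B2, B2–B3, B3–B4

Every bag has size at most 3, so the width is 3 − 1 = 2 and tw(G) ≤ 2. For the lower bound, G contains the cycle f–d–e–a–f, so G is not a forest; only forests have treewidth ≤ 1, hence tw(G) ≥ 2. The upper and lower bounds meet at 2, so that is the treewidth.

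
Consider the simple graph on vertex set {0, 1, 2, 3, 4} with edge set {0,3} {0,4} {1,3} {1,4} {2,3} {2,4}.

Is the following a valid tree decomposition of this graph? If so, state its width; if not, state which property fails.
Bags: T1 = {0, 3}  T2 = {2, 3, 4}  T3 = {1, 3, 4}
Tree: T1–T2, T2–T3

No — edge (4,0) lies in no bag.

A tree decomposition must satisfy three properties: every vertex lies in some bag; for every edge, both endpoints lie together in some bag; and for every vertex, the bags containing it form a connected subtree. Here edge (4,0) lies in no bag, so the decomposition is invalid.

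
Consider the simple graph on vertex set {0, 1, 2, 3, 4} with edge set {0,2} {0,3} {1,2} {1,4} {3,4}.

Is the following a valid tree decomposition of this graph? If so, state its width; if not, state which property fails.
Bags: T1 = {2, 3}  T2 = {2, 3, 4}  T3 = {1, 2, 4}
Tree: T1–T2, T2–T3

A tree decomposition must satisfy three properties: every vertex lies in some bag; for every edge, both endpoints lie together in some bag; and for every vertex, the bags containing it form a connected subtree. Here vertex 0 appears in no bag, so the decomposition is invalid.

No — vertex 0 appears in no bag.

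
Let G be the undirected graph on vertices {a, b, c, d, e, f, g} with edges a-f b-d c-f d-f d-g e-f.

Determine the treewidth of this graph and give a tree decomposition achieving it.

Treewidth 1.
One such decomposition:
Bags: B1 = {c, f}  B2 = {a, f}  B3 = {d, f}  B4 = {e, f}  B5 = {d, g}  B6 = {b, d}
Tree: B1–B2, B1–B3, B3–B4, B3–B5, B5–B6

The largest bag has 2 vertices, giving width 1; this decomposition certifies tw(G) ≤ 1. G has an edge, so its treewidth is at least 1. Hence tw(G) = 1 exactly.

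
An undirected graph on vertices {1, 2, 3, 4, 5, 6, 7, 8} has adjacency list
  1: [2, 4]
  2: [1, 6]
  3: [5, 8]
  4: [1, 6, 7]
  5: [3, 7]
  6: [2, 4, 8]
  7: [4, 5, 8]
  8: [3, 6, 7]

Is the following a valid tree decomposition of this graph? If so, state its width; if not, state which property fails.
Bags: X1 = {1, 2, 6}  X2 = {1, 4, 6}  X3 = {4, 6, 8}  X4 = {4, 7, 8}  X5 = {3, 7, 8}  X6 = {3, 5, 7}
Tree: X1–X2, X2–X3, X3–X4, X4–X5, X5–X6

Every vertex of G appears in some bag (union = {1, 2, 3, 4, 5, 6, 7, 8}); every edge is covered by a bag; and for each vertex v the set of bags containing v is connected in the bag tree. The decomposition is therefore valid. The largest bag has 3 vertices, so the width is 2.

Yes; width 2.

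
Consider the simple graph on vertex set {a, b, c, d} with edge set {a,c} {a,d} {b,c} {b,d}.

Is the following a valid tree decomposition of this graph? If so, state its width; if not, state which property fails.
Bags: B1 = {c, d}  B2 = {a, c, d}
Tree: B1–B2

No — vertex b appears in no bag.

A tree decomposition must satisfy three properties: every vertex lies in some bag; for every edge, both endpoints lie together in some bag; and for every vertex, the bags containing it form a connected subtree. Here vertex b appears in no bag, so the decomposition is invalid.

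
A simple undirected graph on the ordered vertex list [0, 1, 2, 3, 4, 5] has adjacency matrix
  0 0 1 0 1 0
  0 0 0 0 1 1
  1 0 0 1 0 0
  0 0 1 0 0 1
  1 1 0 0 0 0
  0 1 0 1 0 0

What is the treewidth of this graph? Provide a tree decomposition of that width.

Every bag has size at most 3, so the width is 3 − 1 = 2 and tw(G) ≤ 2. The edges 0–2–3–5–1–4–0 form a cycle, so G is not a tree and its treewidth is at least 2. Hence tw(G) = 2 exactly.

Treewidth 2.
One optimal decomposition is:
Bags: B1 = {0, 2, 3}  B2 = {0, 3, 5}  B3 = {0, 1, 5}  B4 = {0, 1, 4}
Tree: B1–B2, B2–B3, B3–B4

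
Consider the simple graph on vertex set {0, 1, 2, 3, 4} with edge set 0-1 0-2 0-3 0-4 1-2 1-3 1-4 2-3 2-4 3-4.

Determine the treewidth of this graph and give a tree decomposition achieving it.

Treewidth 4.
Bags: B1 = {0, 1, 2, 3, 4}
Tree: (single bag)

With just one bag of size 5, the width is 5 − 1 = 4, so tw(G) ≤ 4. Conversely, {0, 1, 2, 3, 4} is a clique of size 5, and the vertices of any clique must share a bag in every tree decomposition; so some bag has ≥ 5 vertices and tw(G) ≥ 4. The upper and lower bounds meet at 4, so that is the treewidth.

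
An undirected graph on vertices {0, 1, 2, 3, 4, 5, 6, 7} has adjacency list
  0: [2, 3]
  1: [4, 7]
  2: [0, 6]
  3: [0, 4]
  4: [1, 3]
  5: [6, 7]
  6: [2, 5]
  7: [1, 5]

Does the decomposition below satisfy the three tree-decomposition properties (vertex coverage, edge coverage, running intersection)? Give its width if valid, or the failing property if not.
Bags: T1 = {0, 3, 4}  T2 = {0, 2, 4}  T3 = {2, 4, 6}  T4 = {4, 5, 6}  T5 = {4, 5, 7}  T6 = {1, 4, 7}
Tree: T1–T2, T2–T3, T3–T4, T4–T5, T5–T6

Yes; width 2.

Vertex coverage: the bags together contain {0, 1, 2, 3, 4, 5, 6, 7}, the full vertex set. Edge coverage: each edge of G has both endpoints in at least one bag. Running intersection: for every vertex, the bags containing it form a connected subtree. All three properties hold, so this is a valid tree decomposition of width max|bag| − 1 = 2, and hence tw(G) ≤ 2.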